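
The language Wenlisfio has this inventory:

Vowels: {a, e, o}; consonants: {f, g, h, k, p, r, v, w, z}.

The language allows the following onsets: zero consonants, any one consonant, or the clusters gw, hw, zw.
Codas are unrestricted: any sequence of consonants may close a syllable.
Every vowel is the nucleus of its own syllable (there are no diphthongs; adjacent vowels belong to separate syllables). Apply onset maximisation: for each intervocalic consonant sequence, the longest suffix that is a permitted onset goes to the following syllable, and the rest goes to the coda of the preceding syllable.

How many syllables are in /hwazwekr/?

2

The vowels are a, e — 2 nuclei, so 2 syllables.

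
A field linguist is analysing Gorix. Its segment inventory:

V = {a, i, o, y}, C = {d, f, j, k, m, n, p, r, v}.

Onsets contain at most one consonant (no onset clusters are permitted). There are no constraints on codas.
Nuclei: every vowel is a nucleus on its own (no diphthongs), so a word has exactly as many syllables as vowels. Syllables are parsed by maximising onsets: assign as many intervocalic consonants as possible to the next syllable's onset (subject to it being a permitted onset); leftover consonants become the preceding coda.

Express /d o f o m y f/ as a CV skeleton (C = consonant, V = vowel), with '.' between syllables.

CV.CV.CVC

The vowels are o, o, y — 3 nuclei, so 3 syllables.
V1 /o/ – V2 /o/: /f/ is a single consonant, so it becomes the next onset.
V2 /o/ – V3 /y/: just /m/ — single C goes to the following onset.
Syllabification: do.fo.myf.
Mapping each syllable to C/V: /do/ → CV, /fo/ → CV, /myf/ → CVC.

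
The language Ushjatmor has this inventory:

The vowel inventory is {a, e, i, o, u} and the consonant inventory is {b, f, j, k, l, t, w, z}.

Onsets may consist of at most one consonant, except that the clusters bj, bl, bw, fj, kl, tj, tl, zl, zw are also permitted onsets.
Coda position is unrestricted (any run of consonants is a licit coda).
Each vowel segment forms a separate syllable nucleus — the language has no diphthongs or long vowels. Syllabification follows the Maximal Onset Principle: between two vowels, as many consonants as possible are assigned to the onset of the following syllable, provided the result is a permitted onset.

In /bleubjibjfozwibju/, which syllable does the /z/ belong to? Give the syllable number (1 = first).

Vowels present: e, u, i, o, i, u; each is a nucleus, giving 6 syllables.
V1 /e/ – V2 /u/: no consonants, so the boundary falls immediately after /e/.
V2 /u/ – V3 /i/: /bj/ — entire cluster is a permitted onset → onset /bj/, coda ∅.
V3 /i/ – V4 /o/: /bjf/; trying suffixes from longest down, /f/ is the first permitted one, so coda /bj/ | onset /f/.
V4 /o/ – V5 /i/: /zw/ is a licit onset in full, so it all attaches to the next syllable.
V5 /i/ – V6 /u/: /bj/ — entire cluster is a permitted onset → onset /bj/, coda ∅.
Result: ble.u.bjibj.fo.zwi.bju.
The /z/ is in the onset of syllable 5 (/zwi/).

5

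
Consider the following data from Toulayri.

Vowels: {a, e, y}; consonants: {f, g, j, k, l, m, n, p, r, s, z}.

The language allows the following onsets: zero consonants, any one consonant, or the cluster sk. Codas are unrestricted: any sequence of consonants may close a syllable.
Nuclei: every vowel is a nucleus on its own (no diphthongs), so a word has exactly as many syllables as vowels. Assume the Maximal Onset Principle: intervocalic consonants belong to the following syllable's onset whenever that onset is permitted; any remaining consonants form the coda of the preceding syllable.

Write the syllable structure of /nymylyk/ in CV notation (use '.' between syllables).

CV.CV.CVC

Nuclei (vowels): y, y, y → 3 syllables.
V1 /y/ – V2 /y/: /m/ → onset of the next syllable (single consonants are always licit onsets).
V2 /y/ – V3 /y/: /l/ is a single consonant, so it becomes the next onset.
So the parse is ny.my.lyk.
Mapping each syllable to C/V: /ny/ → CV, /my/ → CV, /lyk/ → CVC.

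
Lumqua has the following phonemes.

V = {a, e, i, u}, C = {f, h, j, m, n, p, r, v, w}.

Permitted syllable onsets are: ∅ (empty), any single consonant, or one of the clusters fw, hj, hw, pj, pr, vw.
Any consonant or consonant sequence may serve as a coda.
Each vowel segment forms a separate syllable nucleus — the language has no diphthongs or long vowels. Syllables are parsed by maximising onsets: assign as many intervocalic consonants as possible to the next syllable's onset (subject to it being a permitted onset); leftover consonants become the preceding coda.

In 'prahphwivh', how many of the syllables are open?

0

Vowels present: a, i; each is a nucleus, giving 2 syllables.
Between /a/ (V1) and /i/ (V2): cluster /hphw/ — the longest permitted-onset suffix is /hw/; onset = /hw/, preceding coda = /hp/.
Result: prahp.hwivh.
Classifying each syllable: /prahp/ (closed), /hwivh/ (closed).
Open syllables: 0.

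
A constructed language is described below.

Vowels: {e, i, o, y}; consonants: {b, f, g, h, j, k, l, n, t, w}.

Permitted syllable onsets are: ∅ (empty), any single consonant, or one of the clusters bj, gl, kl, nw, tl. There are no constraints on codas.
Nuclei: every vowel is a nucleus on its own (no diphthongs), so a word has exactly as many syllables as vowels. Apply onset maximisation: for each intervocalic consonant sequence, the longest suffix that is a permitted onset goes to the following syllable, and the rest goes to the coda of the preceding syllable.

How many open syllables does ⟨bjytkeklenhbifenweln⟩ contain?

3

Vowels present: y, e, e, i, e, e; each is a nucleus, giving 6 syllables.
V1 /y/ – V2 /e/: cluster /tk/ — the longest permitted-onset suffix is /k/; onset = /k/, preceding coda = /t/.
V2 /e/ – V3 /e/: /kl/ — entire cluster is a permitted onset → onset /kl/, coda ∅.
V3 /e/ – V4 /i/: /nhb/; trying suffixes from longest down, /b/ is the first permitted one, so coda /nh/ | onset /b/.
V4 /i/ – V5 /e/: just /f/ — single C goes to the following onset.
V5 /e/ – V6 /e/: /nw/ is a licit onset in full, so it all attaches to the next syllable.
Syllabification: bjyt.ke.klenh.bi.fe.nweln.
Classifying each syllable: /bjyt/ (closed), /ke/ (open), /klenh/ (closed), /bi/ (open), /fe/ (open), /nweln/ (closed).
Open syllables: 3.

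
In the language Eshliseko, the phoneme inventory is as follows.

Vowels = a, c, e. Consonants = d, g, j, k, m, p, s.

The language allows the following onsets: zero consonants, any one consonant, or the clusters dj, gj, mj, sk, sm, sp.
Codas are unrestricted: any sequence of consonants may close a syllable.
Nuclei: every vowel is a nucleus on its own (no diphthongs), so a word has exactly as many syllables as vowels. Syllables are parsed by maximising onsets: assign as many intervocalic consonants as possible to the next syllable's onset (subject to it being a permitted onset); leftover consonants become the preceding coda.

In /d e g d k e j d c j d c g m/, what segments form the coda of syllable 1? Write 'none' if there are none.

gd

The vowels are e, e, c, c — 4 nuclei, so 4 syllables.
V1 /e/ – V2 /e/: /gdk/; trying suffixes from longest down, /k/ is the first permitted one, so coda /gd/ | onset /k/.
V2 /e/ – V3 /c/: /jd/ splits as /j/ + /d/ (/d/ is the longest suffix that is a licit onset).
V3 /c/ – V4 /c/: cluster /jd/ — the longest permitted-onset suffix is /d/; onset = /d/, preceding coda = /j/.
Putting it together: degd.kej.dcj.dcgm.
Syllable 1 is /degd/: onset /d/, nucleus /e/, coda /gd/.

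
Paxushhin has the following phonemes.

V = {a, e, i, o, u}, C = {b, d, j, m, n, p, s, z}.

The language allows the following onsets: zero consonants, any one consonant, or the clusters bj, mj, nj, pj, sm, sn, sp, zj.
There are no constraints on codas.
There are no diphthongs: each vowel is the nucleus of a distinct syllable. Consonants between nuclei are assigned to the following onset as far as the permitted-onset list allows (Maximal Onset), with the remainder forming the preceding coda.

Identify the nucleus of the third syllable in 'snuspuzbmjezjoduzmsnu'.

e

Nuclei (vowels): u, u, e, o, u, u → 6 syllables.
The third nucleus (vowel 3 from the left) is /e/.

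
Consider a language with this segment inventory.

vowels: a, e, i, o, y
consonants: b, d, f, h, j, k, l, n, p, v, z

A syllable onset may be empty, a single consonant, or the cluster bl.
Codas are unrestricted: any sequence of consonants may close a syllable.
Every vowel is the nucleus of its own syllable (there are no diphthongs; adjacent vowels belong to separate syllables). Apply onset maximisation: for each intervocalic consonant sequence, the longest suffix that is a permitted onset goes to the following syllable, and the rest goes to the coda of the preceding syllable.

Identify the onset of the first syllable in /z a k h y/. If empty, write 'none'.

Nuclei (vowels): a, y → 2 syllables.
V1 /a/ – V2 /y/: cluster /kh/ — the longest permitted-onset suffix is /h/; onset = /h/, preceding coda = /k/.
Syllabification: zak.hy.
Syllable 1 is /zak/: onset /z/, nucleus /a/, coda /k/.

z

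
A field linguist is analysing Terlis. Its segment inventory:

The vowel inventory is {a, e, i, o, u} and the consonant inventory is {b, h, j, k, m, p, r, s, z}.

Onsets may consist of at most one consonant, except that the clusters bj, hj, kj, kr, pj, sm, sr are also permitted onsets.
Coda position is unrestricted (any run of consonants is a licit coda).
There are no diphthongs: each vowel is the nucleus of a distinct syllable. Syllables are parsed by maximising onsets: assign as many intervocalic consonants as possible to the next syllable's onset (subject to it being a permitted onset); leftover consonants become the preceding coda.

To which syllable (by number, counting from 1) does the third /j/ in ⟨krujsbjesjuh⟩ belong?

3

The vowels are u, e, u — 3 nuclei, so 3 syllables.
σ1/σ2 boundary: /jsbj/ splits as /js/ + /bj/ (/bj/ is the longest suffix that is a licit onset).
σ2/σ3 boundary: /sj/ splits as /s/ + /j/ (/j/ is the longest suffix that is a licit onset).
Syllabification: krujs.bjes.juh.
The third /j/ is in the onset of syllable 3 (/juh/).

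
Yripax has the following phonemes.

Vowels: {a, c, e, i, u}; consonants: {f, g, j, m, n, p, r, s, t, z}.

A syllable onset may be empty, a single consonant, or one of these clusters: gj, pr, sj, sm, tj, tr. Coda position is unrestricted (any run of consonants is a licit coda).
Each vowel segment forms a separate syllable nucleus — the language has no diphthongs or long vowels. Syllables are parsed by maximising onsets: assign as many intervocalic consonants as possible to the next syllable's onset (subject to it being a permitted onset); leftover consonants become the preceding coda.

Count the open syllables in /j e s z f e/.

1

The vowels are e, e — 2 nuclei, so 2 syllables.
V1 /e/ – V2 /e/: /szf/ — longest licit onset from the right is /f/, leaving /sz/ as coda.
So the parse is jesz.fe.
Classifying each syllable: /jesz/ (closed), /fe/ (open).
Open syllables: 1.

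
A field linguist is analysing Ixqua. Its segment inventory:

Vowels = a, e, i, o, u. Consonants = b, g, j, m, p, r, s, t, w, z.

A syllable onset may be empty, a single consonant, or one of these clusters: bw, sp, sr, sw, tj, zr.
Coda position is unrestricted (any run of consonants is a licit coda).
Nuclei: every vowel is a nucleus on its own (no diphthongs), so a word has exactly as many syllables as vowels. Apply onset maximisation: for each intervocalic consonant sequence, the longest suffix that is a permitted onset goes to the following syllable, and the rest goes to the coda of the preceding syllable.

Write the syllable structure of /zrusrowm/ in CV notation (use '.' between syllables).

CCV.CCVCC

Vowels present: u, o; each is a nucleus, giving 2 syllables.
V1 /u/ – V2 /o/: /sr/ — entire cluster is a permitted onset → onset /sr/, coda ∅.
Putting it together: zru.srowm.
Mapping each syllable to C/V: /zru/ → CCV, /srowm/ → CCVCC.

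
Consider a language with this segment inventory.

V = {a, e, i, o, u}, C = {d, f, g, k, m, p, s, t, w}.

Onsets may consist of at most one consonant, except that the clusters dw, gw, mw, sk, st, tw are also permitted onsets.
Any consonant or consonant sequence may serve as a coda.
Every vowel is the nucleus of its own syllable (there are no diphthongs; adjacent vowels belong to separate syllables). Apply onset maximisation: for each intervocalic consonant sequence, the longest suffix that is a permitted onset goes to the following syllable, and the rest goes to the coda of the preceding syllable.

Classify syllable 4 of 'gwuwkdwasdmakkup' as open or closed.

Vowels present: u, a, a, u; each is a nucleus, giving 4 syllables.
/u…a/ gap (V1→V2): /wkdw/ — longest licit onset from the right is /dw/, leaving /wk/ as coda.
/a…a/ gap (V2→V3): /sdm/ splits as /sd/ + /m/ (/m/ is the longest suffix that is a licit onset).
/a…u/ gap (V3→V4): /kk/ splits as /k/ + /k/ (/k/ is the longest suffix that is a licit onset).
Syllabification: gwuwk.dwasd.mak.kup.
Syllable 4 is /kup/ with coda /p/, so it is closed.

closed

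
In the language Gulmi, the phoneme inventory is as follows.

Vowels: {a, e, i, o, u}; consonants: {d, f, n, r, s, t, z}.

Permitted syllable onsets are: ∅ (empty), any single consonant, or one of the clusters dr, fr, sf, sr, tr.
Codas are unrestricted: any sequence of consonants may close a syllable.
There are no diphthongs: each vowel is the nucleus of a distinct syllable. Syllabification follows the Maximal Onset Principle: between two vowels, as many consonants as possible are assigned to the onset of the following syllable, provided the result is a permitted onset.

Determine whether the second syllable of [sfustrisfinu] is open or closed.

open

Vowels present: u, i, i, u; each is a nucleus, giving 4 syllables.
Between /u/ (V1) and /i/ (V2): /str/; trying suffixes from longest down, /tr/ is the first permitted one, so coda /s/ | onset /tr/.
Between /i/ (V2) and /i/ (V3): /sf/ is a licit onset in full, so it all attaches to the next syllable.
Between /i/ (V3) and /u/ (V4): /n/ → onset of the next syllable (single consonants are always licit onsets).
Syllabification: sfus.tri.sfi.nu.
Syllable 2 is /tri/; it ends in its nucleus with no coda, so it is open.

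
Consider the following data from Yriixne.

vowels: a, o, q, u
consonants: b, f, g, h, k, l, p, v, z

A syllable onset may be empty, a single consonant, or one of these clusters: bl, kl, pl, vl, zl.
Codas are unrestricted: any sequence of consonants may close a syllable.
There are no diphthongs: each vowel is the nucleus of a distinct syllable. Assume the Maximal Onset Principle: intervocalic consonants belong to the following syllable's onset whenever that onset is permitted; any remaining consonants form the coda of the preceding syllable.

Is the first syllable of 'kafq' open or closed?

Vowels present: a, q; each is a nucleus, giving 2 syllables.
V1 /a/ – V2 /q/: /f/ → onset of the next syllable (single consonants are always licit onsets).
So the parse is ka.fq.
Syllable 1 is /ka/; it ends in its nucleus with no coda, so it is open.

open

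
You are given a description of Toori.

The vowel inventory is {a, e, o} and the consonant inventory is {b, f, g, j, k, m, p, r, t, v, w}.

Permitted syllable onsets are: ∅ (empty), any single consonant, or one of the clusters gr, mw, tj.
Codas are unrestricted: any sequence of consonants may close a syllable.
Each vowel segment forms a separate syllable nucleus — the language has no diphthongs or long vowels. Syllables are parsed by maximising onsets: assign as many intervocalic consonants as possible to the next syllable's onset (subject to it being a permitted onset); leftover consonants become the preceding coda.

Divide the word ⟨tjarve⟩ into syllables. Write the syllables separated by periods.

tjar.ve

Vowels present: a, e; each is a nucleus, giving 2 syllables.
V1 /a/ – V2 /e/: cluster /rv/ — the longest permitted-onset suffix is /v/; onset = /v/, preceding coda = /r/.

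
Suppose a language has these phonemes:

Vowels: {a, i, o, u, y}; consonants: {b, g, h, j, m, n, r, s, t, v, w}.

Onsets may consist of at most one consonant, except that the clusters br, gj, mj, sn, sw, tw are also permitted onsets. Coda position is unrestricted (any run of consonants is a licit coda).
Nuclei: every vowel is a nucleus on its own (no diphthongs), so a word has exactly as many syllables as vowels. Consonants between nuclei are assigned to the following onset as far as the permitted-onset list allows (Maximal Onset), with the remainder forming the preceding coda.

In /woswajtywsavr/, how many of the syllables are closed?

The vowels are o, a, y, a — 4 nuclei, so 4 syllables.
V1 /o/ – V2 /a/: /sw/ — entire cluster is a permitted onset → onset /sw/, coda ∅.
V2 /a/ – V3 /y/: /jt/; trying suffixes from longest down, /t/ is the first permitted one, so coda /j/ | onset /t/.
V3 /y/ – V4 /a/: /ws/ — longest licit onset from the right is /s/, leaving /w/ as coda.
Putting it together: wo.swaj.tyw.savr.
Classifying each syllable: /wo/ (open), /swaj/ (closed), /tyw/ (closed), /savr/ (closed).
Closed syllables: 3.

3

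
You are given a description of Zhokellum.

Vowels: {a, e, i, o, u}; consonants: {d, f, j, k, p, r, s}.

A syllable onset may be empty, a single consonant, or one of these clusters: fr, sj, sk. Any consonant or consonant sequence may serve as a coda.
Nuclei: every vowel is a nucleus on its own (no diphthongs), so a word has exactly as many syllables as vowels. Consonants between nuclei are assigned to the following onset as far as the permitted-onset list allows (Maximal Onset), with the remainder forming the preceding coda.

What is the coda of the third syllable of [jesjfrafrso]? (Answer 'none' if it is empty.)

The vowels are e, a, o — 3 nuclei, so 3 syllables.
V1 /e/ – V2 /a/: /sjfr/ — longest licit onset from the right is /fr/, leaving /sj/ as coda.
V2 /a/ – V3 /o/: /frs/ splits as /fr/ + /s/ (/s/ is the longest suffix that is a licit onset).
Syllabification: jesj.frafr.so.
Syllable 3 is /so/: onset /s/, nucleus /o/, coda ∅.

none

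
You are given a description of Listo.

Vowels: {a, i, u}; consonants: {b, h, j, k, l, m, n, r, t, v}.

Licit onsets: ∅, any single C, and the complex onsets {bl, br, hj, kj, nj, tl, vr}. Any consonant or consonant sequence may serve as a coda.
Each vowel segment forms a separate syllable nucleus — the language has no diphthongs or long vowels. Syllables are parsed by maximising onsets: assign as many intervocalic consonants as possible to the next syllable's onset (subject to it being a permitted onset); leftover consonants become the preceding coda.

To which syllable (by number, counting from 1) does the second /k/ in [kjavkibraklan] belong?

The vowels are a, i, a, a — 4 nuclei, so 4 syllables.
/a…i/ gap (V1→V2): /vk/ splits as /v/ + /k/ (/k/ is the longest suffix that is a licit onset).
/i…a/ gap (V2→V3): /br/ is a licit onset in full, so it all attaches to the next syllable.
/a…a/ gap (V3→V4): /kl/ splits as /k/ + /l/ (/l/ is the longest suffix that is a licit onset).
So the parse is kjav.ki.brak.lan.
The second /k/ is in the onset of syllable 2 (/ki/).

2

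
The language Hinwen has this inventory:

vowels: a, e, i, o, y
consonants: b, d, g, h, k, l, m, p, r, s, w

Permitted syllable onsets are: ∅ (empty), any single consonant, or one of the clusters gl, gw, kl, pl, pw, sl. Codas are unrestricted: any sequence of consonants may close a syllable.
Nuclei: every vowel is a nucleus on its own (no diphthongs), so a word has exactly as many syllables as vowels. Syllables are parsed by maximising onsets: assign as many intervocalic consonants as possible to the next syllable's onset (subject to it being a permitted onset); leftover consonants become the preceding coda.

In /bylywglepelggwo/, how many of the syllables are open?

3

Vowels present: y, y, e, e, o; each is a nucleus, giving 5 syllables.
/y…y/ gap (V1→V2): /l/ → onset of the next syllable (single consonants are always licit onsets).
/y…e/ gap (V2→V3): /wgl/ splits as /w/ + /gl/ (/gl/ is the longest suffix that is a licit onset).
/e…e/ gap (V3→V4): /p/ is a single consonant, so it becomes the next onset.
/e…o/ gap (V4→V5): /lggw/; trying suffixes from longest down, /gw/ is the first permitted one, so coda /lg/ | onset /gw/.
Putting it together: by.lyw.gle.pelg.gwo.
Classifying each syllable: /by/ (open), /lyw/ (closed), /gle/ (open), /pelg/ (closed), /gwo/ (open).
Open syllables: 3.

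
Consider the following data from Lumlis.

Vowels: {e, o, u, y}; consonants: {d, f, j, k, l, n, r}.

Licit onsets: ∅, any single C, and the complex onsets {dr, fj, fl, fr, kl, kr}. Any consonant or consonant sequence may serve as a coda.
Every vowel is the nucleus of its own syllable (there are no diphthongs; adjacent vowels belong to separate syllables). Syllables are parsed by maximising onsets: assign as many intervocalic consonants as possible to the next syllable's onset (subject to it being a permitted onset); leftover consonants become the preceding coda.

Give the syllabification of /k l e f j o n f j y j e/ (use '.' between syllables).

kle.fjon.fjy.je

The vowels are e, o, y, e — 4 nuclei, so 4 syllables.
σ1/σ2 boundary: cluster /fj/ — /fj/ is itself a permitted onset, so the whole cluster goes right; preceding coda = ∅.
σ2/σ3 boundary: /nfj/ — longest licit onset from the right is /fj/, leaving /n/ as coda.
σ3/σ4 boundary: /j/ is a single consonant, so it becomes the next onset.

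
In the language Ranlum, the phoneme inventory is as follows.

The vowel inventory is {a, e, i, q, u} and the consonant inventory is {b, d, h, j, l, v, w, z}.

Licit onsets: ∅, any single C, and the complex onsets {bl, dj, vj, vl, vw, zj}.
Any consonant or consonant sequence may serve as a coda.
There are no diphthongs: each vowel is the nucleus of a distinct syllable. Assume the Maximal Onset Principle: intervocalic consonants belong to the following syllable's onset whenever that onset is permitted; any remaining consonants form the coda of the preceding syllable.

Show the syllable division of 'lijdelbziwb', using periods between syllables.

Nuclei (vowels): i, e, i → 3 syllables.
/i…e/ gap (V1→V2): /jd/ — longest licit onset from the right is /d/, leaving /j/ as coda.
/e…i/ gap (V2→V3): /lbz/ splits as /lb/ + /z/ (/z/ is the longest suffix that is a licit onset).

lij.delb.ziwb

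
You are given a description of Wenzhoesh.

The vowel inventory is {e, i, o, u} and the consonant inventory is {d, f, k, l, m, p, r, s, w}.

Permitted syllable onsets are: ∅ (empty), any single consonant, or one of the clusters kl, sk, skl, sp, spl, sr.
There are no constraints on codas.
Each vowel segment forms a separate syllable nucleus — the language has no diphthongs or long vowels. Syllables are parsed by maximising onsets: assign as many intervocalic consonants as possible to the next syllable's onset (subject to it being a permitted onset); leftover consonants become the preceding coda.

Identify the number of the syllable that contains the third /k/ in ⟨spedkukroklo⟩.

4

Nuclei (vowels): e, u, o, o → 4 syllables.
Between /e/ (V1) and /u/ (V2): cluster /dk/ — the longest permitted-onset suffix is /k/; onset = /k/, preceding coda = /d/.
Between /u/ (V2) and /o/ (V3): /kr/; trying suffixes from longest down, /r/ is the first permitted one, so coda /k/ | onset /r/.
Between /o/ (V3) and /o/ (V4): /kl/ is a licit onset in full, so it all attaches to the next syllable.
Putting it together: sped.kuk.ro.klo.
The third /k/ is in the onset of syllable 4 (/klo/).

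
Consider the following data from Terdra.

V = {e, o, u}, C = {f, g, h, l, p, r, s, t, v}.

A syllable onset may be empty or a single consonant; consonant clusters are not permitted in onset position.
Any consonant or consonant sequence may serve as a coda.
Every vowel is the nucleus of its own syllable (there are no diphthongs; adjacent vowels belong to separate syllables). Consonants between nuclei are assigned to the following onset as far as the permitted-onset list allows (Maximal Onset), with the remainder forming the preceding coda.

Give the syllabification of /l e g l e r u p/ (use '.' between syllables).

Nuclei (vowels): e, e, u → 3 syllables.
V1 /e/ – V2 /e/: /gl/ — longest licit onset from the right is /l/, leaving /g/ as coda.
V2 /e/ – V3 /u/: just /r/ — single C goes to the following onset.

leg.le.rup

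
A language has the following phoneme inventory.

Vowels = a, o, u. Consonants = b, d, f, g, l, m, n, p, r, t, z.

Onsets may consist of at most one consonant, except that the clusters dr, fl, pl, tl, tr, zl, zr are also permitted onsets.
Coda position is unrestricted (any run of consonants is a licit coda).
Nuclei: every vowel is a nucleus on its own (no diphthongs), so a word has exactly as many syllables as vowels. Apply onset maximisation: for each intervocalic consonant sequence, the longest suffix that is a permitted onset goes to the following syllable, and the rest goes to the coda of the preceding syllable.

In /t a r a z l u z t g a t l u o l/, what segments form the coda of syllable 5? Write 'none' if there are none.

Vowels present: a, a, u, a, u, o; each is a nucleus, giving 6 syllables.
Between /a/ (V1) and /a/ (V2): /r/ is a single consonant, so it becomes the next onset.
Between /a/ (V2) and /u/ (V3): cluster /zl/ — /zl/ is itself a permitted onset, so the whole cluster goes right; preceding coda = ∅.
Between /u/ (V3) and /a/ (V4): /ztg/ — longest licit onset from the right is /g/, leaving /zt/ as coda.
Between /a/ (V4) and /u/ (V5): /tl/ is a licit onset in full, so it all attaches to the next syllable.
Between /u/ (V5) and /o/ (V6): hiatus — the boundary sits between the two vowels.
Result: ta.ra.zluzt.ga.tlu.ol.
Syllable 5 is /tlu/: onset /tl/, nucleus /u/, coda ∅.

none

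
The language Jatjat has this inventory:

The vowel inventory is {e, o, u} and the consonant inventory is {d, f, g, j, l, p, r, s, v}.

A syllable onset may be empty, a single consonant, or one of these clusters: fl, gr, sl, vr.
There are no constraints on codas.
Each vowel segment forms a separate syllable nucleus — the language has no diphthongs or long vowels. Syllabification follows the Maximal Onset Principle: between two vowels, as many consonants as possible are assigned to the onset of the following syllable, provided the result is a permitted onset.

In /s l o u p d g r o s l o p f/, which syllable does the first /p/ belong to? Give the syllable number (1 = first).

Vowels present: o, u, o, o; each is a nucleus, giving 4 syllables.
σ1/σ2 boundary: hiatus — the boundary sits between the two vowels.
σ2/σ3 boundary: /pdgr/; trying suffixes from longest down, /gr/ is the first permitted one, so coda /pd/ | onset /gr/.
σ3/σ4 boundary: cluster /sl/ — /sl/ is itself a permitted onset, so the whole cluster goes right; preceding coda = ∅.
Putting it together: slo.upd.gro.slopf.
The first /p/ is in the coda of syllable 2 (/upd/).

2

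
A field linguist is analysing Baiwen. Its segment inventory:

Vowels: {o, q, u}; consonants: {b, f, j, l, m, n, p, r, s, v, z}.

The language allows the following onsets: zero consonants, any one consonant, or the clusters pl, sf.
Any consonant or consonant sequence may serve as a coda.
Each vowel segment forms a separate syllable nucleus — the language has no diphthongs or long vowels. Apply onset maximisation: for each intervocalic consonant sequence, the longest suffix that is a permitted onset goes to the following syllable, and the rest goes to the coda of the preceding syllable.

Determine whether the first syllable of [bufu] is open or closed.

Nuclei (vowels): u, u → 2 syllables.
/u…u/ gap (V1→V2): just /f/ — single C goes to the following onset.
Result: bu.fu.
Syllable 1 is /bu/; it ends in its nucleus with no coda, so it is open.

open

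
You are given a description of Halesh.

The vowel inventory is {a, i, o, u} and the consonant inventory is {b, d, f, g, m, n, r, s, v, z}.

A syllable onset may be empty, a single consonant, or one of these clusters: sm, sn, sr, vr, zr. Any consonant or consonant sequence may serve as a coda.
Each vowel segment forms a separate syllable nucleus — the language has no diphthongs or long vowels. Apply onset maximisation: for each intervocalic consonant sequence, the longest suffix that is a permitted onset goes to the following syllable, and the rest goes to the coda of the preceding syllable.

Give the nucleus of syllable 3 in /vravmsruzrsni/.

i

The vowels are a, u, i — 3 nuclei, so 3 syllables.
The third nucleus (vowel 3 from the left) is /i/.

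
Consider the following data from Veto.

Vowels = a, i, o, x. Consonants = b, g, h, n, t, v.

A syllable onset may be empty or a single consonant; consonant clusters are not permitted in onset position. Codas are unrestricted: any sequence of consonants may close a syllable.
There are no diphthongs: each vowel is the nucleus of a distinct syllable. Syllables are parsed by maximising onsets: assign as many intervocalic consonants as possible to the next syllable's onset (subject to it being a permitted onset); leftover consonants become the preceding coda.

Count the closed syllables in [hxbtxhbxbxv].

3

Nuclei (vowels): x, x, x, x → 4 syllables.
σ1/σ2 boundary: /bt/; trying suffixes from longest down, /t/ is the first permitted one, so coda /b/ | onset /t/.
σ2/σ3 boundary: /hb/ splits as /h/ + /b/ (/b/ is the longest suffix that is a licit onset).
σ3/σ4 boundary: /b/ is a single consonant, so it becomes the next onset.
Syllabification: hxb.txh.bx.bxv.
Classifying each syllable: /hxb/ (closed), /txh/ (closed), /bx/ (open), /bxv/ (closed).
Closed syllables: 3.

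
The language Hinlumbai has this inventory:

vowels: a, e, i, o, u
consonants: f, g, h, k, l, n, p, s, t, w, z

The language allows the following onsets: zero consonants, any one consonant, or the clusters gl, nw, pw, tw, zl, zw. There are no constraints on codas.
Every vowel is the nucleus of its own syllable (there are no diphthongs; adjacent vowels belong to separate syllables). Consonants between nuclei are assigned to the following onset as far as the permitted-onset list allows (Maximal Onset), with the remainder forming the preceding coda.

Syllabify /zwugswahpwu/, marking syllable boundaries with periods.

The vowels are u, a, u — 3 nuclei, so 3 syllables.
/u…a/ gap (V1→V2): cluster /gsw/ — the longest permitted-onset suffix is /w/; onset = /w/, preceding coda = /gs/.
/a…u/ gap (V2→V3): /hpw/; trying suffixes from longest down, /pw/ is the first permitted one, so coda /h/ | onset /pw/.

zwugs.wah.pwu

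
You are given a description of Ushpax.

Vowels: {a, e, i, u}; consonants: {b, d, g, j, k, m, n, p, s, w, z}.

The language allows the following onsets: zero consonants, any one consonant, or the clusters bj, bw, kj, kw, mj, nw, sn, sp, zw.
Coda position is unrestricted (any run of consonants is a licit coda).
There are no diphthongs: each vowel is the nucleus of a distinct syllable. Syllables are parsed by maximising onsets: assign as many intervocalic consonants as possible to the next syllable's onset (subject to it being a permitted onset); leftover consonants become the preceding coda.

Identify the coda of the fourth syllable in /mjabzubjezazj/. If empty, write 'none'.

zj

The vowels are a, u, e, a — 4 nuclei, so 4 syllables.
V1 /a/ – V2 /u/: /bz/ splits as /b/ + /z/ (/z/ is the longest suffix that is a licit onset).
V2 /u/ – V3 /e/: /bj/ — entire cluster is a permitted onset → onset /bj/, coda ∅.
V3 /e/ – V4 /a/: /z/ → onset of the next syllable (single consonants are always licit onsets).
Syllabification: mjab.zu.bje.zazj.
Syllable 4 is /zazj/: onset /z/, nucleus /a/, coda /zj/.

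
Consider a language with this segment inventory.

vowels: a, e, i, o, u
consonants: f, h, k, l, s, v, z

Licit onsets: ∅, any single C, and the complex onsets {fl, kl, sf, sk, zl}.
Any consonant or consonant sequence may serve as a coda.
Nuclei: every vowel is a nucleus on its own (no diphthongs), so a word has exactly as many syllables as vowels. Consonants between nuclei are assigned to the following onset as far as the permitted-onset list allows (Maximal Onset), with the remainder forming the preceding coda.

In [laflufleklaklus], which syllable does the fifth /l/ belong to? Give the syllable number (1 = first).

Nuclei (vowels): a, u, e, a, u → 5 syllables.
V1 /a/ – V2 /u/: /fl/ — entire cluster is a permitted onset → onset /fl/, coda ∅.
V2 /u/ – V3 /e/: cluster /fl/ — /fl/ is itself a permitted onset, so the whole cluster goes right; preceding coda = ∅.
V3 /e/ – V4 /a/: /kl/ is a licit onset in full, so it all attaches to the next syllable.
V4 /a/ – V5 /u/: /kl/ is a licit onset in full, so it all attaches to the next syllable.
Putting it together: la.flu.fle.kla.klus.
The fifth /l/ is in the onset of syllable 5 (/klus/).

5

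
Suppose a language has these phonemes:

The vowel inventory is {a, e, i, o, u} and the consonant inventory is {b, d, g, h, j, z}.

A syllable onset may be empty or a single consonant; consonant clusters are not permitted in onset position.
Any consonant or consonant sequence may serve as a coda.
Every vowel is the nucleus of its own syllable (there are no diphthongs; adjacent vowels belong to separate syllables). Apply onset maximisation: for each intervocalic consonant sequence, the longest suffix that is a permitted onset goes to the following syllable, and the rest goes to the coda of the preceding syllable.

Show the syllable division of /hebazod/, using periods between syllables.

he.ba.zod

The vowels are e, a, o — 3 nuclei, so 3 syllables.
V1 /e/ – V2 /a/: /b/ → onset of the next syllable (single consonants are always licit onsets).
V2 /a/ – V3 /o/: /z/ is a single consonant, so it becomes the next onset.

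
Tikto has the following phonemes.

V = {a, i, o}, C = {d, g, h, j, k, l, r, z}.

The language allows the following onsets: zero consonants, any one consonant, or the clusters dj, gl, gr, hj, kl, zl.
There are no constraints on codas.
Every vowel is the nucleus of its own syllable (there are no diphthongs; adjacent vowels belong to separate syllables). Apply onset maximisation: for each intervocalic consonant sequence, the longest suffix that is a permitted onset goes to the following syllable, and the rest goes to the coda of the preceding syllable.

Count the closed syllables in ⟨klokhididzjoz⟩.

Nuclei (vowels): o, i, i, o → 4 syllables.
σ1/σ2 boundary: cluster /kh/ — the longest permitted-onset suffix is /h/; onset = /h/, preceding coda = /k/.
σ2/σ3 boundary: just /d/ — single C goes to the following onset.
σ3/σ4 boundary: /dzj/ — longest licit onset from the right is /j/, leaving /dz/ as coda.
Result: klok.hi.didz.joz.
Classifying each syllable: /klok/ (closed), /hi/ (open), /didz/ (closed), /joz/ (closed).
Closed syllables: 3.

3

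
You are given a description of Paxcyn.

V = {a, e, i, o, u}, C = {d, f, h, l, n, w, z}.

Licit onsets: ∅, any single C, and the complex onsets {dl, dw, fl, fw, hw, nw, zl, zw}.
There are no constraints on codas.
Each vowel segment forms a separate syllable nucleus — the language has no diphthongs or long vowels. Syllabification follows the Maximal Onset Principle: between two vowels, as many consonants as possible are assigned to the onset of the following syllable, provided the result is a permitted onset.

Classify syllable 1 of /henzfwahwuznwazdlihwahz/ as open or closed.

Vowels present: e, a, u, a, i, a; each is a nucleus, giving 6 syllables.
V1 /e/ – V2 /a/: /nzfw/ splits as /nz/ + /fw/ (/fw/ is the longest suffix that is a licit onset).
V2 /a/ – V3 /u/: /hw/ is a licit onset in full, so it all attaches to the next syllable.
V3 /u/ – V4 /a/: /znw/ — longest licit onset from the right is /nw/, leaving /z/ as coda.
V4 /a/ – V5 /i/: /zdl/ — longest licit onset from the right is /dl/, leaving /z/ as coda.
V5 /i/ – V6 /a/: cluster /hw/ — /hw/ is itself a permitted onset, so the whole cluster goes right; preceding coda = ∅.
Putting it together: henz.fwa.hwuz.nwaz.dli.hwahz.
Syllable 1 is /henz/ with coda /nz/, so it is closed.

closed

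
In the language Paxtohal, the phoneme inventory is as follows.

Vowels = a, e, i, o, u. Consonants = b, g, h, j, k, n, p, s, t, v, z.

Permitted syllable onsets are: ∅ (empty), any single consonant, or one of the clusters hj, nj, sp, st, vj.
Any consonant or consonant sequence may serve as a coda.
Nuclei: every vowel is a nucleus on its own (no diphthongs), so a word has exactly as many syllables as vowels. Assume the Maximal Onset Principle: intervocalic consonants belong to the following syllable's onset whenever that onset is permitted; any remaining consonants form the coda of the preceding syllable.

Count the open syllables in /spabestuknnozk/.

Nuclei (vowels): a, e, u, o → 4 syllables.
V1 /a/ – V2 /e/: /b/ is a single consonant, so it becomes the next onset.
V2 /e/ – V3 /u/: /st/ — entire cluster is a permitted onset → onset /st/, coda ∅.
V3 /u/ – V4 /o/: /knn/ splits as /kn/ + /n/ (/n/ is the longest suffix that is a licit onset).
Result: spa.be.stukn.nozk.
Classifying each syllable: /spa/ (open), /be/ (open), /stukn/ (closed), /nozk/ (closed).
Open syllables: 2.

2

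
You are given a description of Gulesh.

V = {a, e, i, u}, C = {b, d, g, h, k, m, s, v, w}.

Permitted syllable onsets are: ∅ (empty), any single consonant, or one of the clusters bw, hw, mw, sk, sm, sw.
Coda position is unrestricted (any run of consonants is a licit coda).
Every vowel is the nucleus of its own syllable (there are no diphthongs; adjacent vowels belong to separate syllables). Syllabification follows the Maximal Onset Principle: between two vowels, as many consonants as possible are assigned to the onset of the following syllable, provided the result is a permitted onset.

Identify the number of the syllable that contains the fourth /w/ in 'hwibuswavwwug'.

4

Vowels present: i, u, a, u; each is a nucleus, giving 4 syllables.
σ1/σ2 boundary: /b/ is a single consonant, so it becomes the next onset.
σ2/σ3 boundary: /sw/ is a licit onset in full, so it all attaches to the next syllable.
σ3/σ4 boundary: cluster /vww/ — the longest permitted-onset suffix is /w/; onset = /w/, preceding coda = /vw/.
Putting it together: hwi.bu.swavw.wug.
The fourth /w/ is in the onset of syllable 4 (/wug/).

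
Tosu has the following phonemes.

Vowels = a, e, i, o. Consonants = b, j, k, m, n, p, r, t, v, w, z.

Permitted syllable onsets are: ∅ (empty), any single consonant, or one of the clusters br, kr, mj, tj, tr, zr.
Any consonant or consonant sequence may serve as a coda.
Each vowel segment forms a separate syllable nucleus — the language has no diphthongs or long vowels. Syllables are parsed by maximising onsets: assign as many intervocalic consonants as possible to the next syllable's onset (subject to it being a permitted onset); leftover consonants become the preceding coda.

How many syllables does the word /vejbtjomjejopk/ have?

Nuclei (vowels): e, o, e, o → 4 syllables.

4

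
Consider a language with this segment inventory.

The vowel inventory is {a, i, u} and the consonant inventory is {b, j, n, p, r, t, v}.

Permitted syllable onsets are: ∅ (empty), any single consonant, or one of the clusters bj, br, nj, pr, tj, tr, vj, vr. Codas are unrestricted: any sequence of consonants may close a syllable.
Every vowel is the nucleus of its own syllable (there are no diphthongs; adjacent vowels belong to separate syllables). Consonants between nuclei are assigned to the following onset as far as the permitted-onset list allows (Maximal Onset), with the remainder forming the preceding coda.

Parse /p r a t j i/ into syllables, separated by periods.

pra.tji

Vowels present: a, i; each is a nucleus, giving 2 syllables.
V1 /a/ – V2 /i/: /tj/ is a licit onset in full, so it all attaches to the next syllable.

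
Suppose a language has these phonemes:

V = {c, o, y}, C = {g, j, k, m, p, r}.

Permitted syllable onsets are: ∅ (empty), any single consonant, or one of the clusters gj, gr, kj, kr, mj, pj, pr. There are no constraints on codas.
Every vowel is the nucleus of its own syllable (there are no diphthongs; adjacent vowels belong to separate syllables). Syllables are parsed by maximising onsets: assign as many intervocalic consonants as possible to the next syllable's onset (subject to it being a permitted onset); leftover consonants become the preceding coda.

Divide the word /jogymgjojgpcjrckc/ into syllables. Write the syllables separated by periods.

jo.gym.gjojg.pcj.rc.kc

The vowels are o, y, o, c, c, c — 6 nuclei, so 6 syllables.
/o…y/ gap (V1→V2): /g/ → onset of the next syllable (single consonants are always licit onsets).
/y…o/ gap (V2→V3): /mgj/; trying suffixes from longest down, /gj/ is the first permitted one, so coda /m/ | onset /gj/.
/o…c/ gap (V3→V4): /jgp/ splits as /jg/ + /p/ (/p/ is the longest suffix that is a licit onset).
/c…c/ gap (V4→V5): /jr/ splits as /j/ + /r/ (/r/ is the longest suffix that is a licit onset).
/c…c/ gap (V5→V6): just /k/ — single C goes to the following onset.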